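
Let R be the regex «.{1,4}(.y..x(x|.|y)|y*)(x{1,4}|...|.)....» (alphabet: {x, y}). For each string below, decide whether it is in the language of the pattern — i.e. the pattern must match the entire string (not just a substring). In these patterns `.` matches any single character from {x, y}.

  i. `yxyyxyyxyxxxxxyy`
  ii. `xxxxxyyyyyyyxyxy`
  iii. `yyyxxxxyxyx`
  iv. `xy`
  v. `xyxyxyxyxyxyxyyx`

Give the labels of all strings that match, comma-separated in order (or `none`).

i → no match
ii → no match
iii. `yyyxxxxyxyx` → match
iv. `xy` → no match
v → no match

iii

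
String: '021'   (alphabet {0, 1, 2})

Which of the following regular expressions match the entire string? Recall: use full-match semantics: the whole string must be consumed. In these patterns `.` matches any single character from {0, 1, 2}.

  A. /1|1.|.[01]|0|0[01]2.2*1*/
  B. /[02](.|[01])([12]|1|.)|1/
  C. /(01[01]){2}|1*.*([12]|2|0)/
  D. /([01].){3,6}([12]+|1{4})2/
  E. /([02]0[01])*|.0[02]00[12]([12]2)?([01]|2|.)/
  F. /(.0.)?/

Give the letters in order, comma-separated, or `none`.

A → no match
B → match
C → match
D → no match — must end with '2'
E → no match
F → no match

B, C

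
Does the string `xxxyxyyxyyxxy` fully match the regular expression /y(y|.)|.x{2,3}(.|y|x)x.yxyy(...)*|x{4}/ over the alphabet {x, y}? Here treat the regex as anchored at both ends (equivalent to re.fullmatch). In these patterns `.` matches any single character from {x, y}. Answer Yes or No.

Yes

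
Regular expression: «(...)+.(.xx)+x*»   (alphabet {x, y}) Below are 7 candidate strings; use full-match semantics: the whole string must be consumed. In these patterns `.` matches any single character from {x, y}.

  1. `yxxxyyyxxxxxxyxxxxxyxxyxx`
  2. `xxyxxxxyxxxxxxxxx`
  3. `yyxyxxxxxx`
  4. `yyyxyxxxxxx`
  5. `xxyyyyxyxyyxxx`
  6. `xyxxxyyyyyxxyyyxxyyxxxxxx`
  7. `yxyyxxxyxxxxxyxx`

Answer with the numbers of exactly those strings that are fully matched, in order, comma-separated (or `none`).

1, 2, 3, 4, 5, 6, 7

1 → match
2 → match
3 → match
4 → match
5 → match
6 → match
7 → match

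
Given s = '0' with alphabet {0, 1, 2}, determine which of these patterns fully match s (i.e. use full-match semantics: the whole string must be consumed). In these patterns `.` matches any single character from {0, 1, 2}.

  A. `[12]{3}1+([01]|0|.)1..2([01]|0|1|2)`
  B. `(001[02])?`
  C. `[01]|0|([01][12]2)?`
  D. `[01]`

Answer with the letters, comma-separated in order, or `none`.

A → no match
B → no match
C → match
D → match

C, D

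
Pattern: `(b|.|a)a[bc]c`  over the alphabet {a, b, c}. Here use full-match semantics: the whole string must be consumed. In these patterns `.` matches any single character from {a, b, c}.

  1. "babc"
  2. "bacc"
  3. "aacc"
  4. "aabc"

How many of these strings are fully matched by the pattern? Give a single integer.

4

1 → match
2 → match
3 → match
4 → match
Total matched: 4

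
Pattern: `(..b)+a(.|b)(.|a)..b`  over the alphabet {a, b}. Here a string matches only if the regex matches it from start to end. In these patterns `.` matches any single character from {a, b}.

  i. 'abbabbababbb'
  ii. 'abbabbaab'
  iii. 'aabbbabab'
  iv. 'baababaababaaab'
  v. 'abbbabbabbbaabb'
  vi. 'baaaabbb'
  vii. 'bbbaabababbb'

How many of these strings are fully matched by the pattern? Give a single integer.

3

i. 'abbabbababbb' → match
ii. 'abbabbaab' → match
iii. 'aabbbabab' → no match
iv → no match
v → no match
vi. 'baaaabbb' → no match
vii. 'bbbaabababbb' → match
Total matched: 3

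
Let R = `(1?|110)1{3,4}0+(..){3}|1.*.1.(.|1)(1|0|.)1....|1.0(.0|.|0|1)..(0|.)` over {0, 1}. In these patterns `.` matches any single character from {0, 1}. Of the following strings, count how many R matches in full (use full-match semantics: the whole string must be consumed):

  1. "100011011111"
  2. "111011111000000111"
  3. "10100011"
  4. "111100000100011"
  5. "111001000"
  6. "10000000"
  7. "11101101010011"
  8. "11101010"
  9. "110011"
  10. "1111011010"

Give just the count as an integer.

3

1 → no match
2 → no match
3 → no match
4 → match
5 → no match
6 → match
7 → match
8 → no match
9 → no match
10 → no match
Total matched: 3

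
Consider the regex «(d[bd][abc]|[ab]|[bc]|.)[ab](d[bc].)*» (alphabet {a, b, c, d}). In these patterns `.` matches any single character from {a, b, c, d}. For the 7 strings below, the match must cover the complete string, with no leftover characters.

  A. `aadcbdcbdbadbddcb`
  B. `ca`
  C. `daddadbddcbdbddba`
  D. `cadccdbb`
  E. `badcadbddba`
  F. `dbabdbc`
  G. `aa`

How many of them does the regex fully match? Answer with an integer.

6

A → match
B. `ca` → match
C → no match
D. `cadccdbb` → match
E. `badcadbddba` → match
F. `dbabdbc` → match
G. `aa` → match
Total matched: 6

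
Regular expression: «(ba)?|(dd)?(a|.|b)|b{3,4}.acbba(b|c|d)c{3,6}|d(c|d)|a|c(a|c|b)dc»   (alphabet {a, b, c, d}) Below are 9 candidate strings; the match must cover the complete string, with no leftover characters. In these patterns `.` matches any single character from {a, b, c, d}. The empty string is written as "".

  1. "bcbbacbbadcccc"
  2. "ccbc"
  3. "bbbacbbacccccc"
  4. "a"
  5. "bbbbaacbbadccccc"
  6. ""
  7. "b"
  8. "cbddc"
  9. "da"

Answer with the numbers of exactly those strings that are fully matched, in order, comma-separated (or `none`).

1 → no match
2 → no match
3 → no match
4 → match
5 → match
6 → match
7 → match
8 → no match
9 → no match

4, 5, 6, 7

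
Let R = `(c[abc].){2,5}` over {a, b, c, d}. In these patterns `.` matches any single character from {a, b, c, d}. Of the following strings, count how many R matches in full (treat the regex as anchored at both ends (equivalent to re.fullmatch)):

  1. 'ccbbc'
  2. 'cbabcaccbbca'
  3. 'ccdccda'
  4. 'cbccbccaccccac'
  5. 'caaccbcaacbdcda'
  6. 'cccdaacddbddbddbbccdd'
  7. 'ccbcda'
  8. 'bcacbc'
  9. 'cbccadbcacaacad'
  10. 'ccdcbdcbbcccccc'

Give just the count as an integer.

1

1 → no match
2 → no match
3 → no match
4 → no match
5 → no match
6 → no match
7 → no match
8 → no match — must start with 'c'
9 → no match
10 → match
Total matched: 1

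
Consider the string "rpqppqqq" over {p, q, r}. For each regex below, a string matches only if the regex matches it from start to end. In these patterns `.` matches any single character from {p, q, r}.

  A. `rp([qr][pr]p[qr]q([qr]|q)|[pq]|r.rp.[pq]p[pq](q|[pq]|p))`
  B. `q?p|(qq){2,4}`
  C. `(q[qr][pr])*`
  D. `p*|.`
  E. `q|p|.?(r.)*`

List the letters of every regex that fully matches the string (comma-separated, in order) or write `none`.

A

A → match
B → no match
C → no match
D → no match
E → no match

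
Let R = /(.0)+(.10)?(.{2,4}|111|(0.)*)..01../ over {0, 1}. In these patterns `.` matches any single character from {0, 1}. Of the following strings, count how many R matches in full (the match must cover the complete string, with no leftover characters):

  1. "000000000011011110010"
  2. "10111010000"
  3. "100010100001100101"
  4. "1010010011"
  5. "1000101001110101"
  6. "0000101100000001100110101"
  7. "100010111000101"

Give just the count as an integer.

1 → no match
2 → no match
3 → match
4 → no match
5 → match
6 → no match
7 → match
Total matched: 3

3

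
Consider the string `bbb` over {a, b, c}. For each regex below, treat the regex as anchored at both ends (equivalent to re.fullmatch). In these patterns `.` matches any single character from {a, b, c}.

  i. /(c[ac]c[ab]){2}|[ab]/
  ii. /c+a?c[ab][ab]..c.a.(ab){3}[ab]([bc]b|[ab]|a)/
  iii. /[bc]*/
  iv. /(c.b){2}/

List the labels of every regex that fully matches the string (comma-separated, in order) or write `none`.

i → no match
ii → no match — must start with `c`
iii → match
iv → no match — must start with `c`

iii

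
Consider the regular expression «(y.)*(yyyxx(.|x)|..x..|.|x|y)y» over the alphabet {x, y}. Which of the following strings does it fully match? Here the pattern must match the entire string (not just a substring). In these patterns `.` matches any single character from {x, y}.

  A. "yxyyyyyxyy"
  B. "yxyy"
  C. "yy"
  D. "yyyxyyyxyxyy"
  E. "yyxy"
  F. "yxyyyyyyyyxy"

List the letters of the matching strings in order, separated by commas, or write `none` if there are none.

A, B, C, D, E, F

A → match
B → match
C → match
D → match
E → match
F → match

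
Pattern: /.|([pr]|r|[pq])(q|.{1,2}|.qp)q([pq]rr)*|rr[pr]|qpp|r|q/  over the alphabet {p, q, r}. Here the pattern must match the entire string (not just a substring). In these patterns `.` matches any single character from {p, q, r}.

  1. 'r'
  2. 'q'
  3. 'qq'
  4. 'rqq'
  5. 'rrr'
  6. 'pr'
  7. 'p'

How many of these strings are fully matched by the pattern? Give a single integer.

1 → match
2 → match
3 → no match
4 → match
5 → match
6 → no match
7 → match
Total matched: 5

5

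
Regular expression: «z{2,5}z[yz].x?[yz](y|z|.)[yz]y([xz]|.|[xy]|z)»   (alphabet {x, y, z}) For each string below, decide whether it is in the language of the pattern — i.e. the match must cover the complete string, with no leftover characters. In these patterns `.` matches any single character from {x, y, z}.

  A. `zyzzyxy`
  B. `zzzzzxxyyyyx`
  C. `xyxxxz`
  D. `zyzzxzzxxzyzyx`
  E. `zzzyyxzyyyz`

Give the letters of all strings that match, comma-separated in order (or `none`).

B, E

A → no match
B → match
C → no match — must start with `z`
D → no match
E → match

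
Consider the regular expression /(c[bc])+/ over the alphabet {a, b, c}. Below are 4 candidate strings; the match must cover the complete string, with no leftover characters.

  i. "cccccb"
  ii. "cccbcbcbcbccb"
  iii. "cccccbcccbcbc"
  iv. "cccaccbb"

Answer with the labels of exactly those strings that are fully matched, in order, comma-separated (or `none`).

i → match
ii → no match
iii → no match
iv → no match

i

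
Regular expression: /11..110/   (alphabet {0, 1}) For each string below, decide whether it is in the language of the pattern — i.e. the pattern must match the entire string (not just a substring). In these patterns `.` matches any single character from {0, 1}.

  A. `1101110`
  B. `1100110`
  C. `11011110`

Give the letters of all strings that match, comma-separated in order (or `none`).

A. `1101110` → match
B. `1100110` → match
C. `11011110` → no match

A, B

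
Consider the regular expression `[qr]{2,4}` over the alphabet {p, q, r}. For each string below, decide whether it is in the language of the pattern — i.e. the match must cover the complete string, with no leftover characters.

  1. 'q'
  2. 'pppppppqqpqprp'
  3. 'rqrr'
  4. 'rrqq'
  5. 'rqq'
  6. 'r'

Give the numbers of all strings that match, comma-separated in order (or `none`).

3, 4, 5

1 → no match
2 → no match
3 → match
4 → match
5 → match
6 → no match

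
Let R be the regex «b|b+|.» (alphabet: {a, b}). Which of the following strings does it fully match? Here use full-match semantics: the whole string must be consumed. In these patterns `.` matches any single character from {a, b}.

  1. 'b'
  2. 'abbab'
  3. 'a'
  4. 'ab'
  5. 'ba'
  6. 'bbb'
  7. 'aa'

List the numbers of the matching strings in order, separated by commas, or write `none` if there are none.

1, 3, 6

1 → match
2 → no match
3 → match
4 → no match
5 → no match
6 → match
7 → no match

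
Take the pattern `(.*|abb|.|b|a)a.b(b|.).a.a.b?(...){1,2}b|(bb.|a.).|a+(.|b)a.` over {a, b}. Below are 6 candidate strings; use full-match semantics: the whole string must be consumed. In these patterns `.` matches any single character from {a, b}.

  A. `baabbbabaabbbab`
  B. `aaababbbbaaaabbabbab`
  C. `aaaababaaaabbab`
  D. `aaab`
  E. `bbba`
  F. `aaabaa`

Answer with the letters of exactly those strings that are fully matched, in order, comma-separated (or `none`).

A, B, C, D, E, F

A → match
B → match
C → match
D → match
E → match
F → match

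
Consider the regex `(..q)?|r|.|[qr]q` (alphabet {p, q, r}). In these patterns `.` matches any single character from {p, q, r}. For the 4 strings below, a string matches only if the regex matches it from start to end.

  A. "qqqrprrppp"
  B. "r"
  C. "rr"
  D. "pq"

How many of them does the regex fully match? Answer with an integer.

A. "qqqrprrppp" → no match
B. "r" → match
C. "rr" → no match
D. "pq" → no match
Total matched: 1

1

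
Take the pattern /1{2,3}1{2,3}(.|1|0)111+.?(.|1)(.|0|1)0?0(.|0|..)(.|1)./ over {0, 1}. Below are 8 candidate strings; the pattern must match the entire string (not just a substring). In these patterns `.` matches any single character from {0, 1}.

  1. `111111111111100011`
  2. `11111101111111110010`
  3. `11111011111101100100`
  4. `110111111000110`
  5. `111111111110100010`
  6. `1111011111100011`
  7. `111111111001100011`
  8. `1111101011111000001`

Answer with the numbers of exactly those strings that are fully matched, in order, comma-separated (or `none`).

1, 2, 3, 5, 6

1 → match
2 → match
3 → match
4 → no match
5 → match
6 → match
7 → no match
8 → no match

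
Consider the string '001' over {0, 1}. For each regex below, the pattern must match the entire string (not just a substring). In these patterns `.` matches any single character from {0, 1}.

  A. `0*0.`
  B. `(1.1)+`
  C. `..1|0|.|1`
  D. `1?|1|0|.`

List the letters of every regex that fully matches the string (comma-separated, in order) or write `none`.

A, C

A → match
B → no match — must start with '1'
C → match
D → no match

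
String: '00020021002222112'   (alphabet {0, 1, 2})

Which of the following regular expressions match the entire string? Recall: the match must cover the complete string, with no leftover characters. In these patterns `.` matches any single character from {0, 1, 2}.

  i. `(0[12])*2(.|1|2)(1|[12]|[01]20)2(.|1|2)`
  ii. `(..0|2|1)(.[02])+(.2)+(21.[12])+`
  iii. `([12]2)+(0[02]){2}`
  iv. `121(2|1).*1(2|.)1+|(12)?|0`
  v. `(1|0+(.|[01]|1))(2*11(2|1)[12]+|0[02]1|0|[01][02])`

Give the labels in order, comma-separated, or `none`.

ii

i → no match
ii → match
iii → no match
iv → no match
v → no match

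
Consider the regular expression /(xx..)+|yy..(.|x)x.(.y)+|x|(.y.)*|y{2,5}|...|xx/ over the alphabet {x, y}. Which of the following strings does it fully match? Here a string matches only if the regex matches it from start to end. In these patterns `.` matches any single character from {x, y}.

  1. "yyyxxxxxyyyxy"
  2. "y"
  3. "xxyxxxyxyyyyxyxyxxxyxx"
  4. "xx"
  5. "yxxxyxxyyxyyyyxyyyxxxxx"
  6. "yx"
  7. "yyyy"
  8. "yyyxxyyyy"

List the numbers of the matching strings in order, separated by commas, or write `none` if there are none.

1, 4, 7

1 → match
2 → no match
3 → no match
4 → match
5 → no match
6 → no match
7 → match
8 → no match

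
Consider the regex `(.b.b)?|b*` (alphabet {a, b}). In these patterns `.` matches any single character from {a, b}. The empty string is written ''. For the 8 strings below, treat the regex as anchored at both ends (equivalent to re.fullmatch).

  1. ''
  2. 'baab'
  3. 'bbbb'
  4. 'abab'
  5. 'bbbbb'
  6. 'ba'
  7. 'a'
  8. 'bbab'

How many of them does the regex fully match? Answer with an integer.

5

1. '' → match
2. 'baab' → no match
3. 'bbbb' → match
4. 'abab' → match
5. 'bbbbb' → match
6. 'ba' → no match
7. 'a' → no match
8. 'bbab' → match
Total matched: 5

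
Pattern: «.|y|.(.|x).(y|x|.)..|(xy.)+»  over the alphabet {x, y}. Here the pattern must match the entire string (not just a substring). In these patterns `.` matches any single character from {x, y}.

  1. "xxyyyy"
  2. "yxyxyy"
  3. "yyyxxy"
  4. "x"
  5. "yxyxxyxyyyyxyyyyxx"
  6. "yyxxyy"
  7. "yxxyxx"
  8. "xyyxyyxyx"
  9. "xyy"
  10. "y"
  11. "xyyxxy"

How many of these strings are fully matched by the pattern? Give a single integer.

1 → match
2 → match
3 → match
4 → match
5 → no match
6 → match
7 → match
8 → match
9 → match
10 → match
11 → match
Total matched: 10

10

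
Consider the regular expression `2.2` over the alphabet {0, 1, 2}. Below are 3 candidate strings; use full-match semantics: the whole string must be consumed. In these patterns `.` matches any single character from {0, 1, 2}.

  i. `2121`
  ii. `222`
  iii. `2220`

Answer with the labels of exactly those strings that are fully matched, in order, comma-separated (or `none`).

i → no match — must end with `2`
ii → match
iii → no match — must end with `2`

ii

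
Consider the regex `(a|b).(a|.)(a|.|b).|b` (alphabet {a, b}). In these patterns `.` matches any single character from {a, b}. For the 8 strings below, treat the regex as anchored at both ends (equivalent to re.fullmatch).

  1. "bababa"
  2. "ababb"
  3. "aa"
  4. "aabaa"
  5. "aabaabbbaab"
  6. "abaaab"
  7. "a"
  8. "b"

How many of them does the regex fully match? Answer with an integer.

3

1 → no match
2 → match
3 → no match
4 → match
5 → no match
6 → no match
7 → no match
8 → match
Total matched: 3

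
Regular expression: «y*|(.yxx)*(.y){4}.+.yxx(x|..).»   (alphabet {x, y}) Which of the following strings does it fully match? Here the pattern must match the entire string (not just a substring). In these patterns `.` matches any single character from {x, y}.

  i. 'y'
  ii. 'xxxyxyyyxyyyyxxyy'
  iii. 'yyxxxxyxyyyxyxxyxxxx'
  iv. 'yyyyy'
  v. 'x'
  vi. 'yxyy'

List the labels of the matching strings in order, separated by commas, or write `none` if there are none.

i → match
ii → no match
iii → no match
iv → match
v → no match
vi → no match

i, iv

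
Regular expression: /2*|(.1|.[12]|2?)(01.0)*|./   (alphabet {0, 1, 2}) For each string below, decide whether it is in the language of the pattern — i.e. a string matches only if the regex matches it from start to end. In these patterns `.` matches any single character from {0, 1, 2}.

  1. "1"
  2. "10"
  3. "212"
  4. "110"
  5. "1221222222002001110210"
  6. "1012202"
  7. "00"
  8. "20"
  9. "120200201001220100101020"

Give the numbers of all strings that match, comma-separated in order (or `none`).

1

1 → match
2 → no match
3 → no match
4 → no match
5 → no match
6 → no match
7 → no match
8 → no match
9 → no match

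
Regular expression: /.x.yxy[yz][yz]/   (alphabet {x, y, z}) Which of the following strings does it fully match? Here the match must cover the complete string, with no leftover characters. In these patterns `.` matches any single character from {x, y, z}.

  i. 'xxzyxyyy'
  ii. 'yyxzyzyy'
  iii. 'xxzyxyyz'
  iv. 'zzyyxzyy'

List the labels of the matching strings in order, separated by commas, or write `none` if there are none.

i → match
ii → no match
iii → match
iv → no match

i, iii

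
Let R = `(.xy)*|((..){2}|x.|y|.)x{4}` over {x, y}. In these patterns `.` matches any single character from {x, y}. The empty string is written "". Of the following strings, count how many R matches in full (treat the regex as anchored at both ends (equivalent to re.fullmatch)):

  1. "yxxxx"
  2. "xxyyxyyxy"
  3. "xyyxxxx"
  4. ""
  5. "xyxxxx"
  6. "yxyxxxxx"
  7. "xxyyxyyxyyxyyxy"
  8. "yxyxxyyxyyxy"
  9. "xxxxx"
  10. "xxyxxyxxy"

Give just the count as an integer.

9

1. "yxxxx" → match
2. "xxyyxyyxy" → match
3. "xyyxxxx" → no match
4. "" → match
5. "xyxxxx" → match
6. "yxyxxxxx" → match
7 → match
8. "yxyxxyyxyyxy" → match
9. "xxxxx" → match
10. "xxyxxyxxy" → match
Total matched: 9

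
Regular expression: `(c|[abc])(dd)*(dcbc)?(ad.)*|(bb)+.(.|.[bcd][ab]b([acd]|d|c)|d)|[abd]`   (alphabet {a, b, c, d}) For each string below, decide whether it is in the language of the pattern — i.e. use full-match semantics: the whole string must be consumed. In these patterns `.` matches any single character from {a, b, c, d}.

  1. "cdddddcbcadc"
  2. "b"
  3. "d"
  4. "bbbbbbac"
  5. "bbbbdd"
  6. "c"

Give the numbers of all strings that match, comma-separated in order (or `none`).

1. "cdddddcbcadc" → match
2. "b" → match
3. "d" → match
4. "bbbbbbac" → match
5. "bbbbdd" → match
6. "c" → match

1, 2, 3, 4, 5, 6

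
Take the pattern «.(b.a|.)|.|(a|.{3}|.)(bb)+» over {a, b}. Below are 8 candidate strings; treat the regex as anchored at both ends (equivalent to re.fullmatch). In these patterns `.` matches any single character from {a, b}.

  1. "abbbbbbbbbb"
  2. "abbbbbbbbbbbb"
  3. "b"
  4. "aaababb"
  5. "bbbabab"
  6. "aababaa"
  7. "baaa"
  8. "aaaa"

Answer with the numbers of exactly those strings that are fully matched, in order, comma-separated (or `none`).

1, 2, 3

1 → match
2 → match
3 → match
4 → no match
5 → no match
6 → no match
7 → no match
8 → no match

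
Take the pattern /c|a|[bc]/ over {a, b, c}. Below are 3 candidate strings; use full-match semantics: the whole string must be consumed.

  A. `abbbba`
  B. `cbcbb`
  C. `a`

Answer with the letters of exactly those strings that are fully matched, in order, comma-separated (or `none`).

A. `abbbba` → no match
B. `cbcbb` → no match
C. `a` → match

C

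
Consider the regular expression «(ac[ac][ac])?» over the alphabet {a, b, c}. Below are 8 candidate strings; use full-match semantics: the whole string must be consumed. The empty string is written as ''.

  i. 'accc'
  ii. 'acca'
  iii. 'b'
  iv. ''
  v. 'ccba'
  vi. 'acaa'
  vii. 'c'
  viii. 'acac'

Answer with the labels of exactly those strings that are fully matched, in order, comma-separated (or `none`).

i, ii, iv, vi, viii

i. 'accc' → match
ii. 'acca' → match
iii. 'b' → no match
iv. '' → match
v. 'ccba' → no match
vi. 'acaa' → match
vii. 'c' → no match
viii. 'acac' → match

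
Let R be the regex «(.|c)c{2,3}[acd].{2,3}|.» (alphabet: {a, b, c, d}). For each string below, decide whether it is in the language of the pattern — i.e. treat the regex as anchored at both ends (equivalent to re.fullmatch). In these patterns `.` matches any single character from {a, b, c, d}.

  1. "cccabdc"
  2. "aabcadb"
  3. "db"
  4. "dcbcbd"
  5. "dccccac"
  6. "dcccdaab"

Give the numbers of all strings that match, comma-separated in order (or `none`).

1, 5, 6

1 → match
2 → no match
3 → no match
4 → no match
5 → match
6 → match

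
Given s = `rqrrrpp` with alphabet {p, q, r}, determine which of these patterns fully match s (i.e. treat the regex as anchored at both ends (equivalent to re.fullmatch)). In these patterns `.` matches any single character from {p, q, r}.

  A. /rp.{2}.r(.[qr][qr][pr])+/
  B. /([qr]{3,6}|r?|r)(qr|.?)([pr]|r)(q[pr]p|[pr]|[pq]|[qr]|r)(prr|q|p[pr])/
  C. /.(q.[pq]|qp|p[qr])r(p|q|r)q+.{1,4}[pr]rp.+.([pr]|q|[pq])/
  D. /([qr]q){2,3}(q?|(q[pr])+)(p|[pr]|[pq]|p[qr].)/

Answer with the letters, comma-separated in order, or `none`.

A → no match — must start with `rp`
B → match
C → no match
D → no match

B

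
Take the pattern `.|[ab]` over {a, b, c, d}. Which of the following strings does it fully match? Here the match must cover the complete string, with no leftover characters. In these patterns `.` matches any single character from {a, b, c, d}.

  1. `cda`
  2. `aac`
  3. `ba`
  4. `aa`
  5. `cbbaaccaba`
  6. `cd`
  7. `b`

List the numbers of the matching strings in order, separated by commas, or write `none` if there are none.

7

1 → no match
2 → no match
3 → no match
4 → no match
5 → no match
6 → no match
7 → match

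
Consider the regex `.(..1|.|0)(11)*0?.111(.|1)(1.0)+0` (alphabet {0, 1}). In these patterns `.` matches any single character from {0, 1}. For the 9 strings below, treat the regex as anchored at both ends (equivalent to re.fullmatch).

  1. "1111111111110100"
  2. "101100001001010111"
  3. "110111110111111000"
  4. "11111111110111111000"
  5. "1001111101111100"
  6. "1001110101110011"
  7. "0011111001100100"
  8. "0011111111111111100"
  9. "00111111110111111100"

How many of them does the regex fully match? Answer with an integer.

4

1 → no match
2 → no match — must end with "00"
3 → match
4 → match
5 → no match
6 → no match — must end with "00"
7 → no match
8 → match
9 → match
Total matched: 4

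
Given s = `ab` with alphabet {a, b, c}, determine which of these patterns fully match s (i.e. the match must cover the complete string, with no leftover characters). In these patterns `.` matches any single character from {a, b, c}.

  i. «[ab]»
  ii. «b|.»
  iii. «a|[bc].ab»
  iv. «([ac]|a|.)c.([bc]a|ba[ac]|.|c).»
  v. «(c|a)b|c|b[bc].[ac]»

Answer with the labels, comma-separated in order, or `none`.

v

i → no match
ii → no match
iii → no match
iv → no match
v → match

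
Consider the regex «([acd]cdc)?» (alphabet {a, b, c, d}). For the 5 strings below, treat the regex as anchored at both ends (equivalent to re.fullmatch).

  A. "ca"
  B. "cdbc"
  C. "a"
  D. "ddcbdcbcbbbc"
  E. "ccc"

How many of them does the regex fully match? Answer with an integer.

A → no match
B → no match
C → no match
D → no match
E → no match
Total matched: 0

0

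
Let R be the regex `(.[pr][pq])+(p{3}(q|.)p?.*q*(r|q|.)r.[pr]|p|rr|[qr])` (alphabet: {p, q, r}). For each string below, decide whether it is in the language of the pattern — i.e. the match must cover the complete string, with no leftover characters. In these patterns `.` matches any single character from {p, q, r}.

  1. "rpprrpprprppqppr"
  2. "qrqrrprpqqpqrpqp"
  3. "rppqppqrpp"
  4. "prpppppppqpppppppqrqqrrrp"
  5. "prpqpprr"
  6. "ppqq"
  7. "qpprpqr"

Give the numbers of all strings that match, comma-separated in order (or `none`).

1 → match
2 → match
3 → match
4 → match
5 → match
6 → match
7 → match

1, 2, 3, 4, 5, 6, 7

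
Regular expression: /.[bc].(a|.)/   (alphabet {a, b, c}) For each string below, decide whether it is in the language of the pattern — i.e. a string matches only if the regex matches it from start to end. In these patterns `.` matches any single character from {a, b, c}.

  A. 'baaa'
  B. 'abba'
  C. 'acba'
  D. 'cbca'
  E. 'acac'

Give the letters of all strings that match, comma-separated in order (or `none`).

B, C, D, E

A → no match
B → match
C → match
D → match
E → match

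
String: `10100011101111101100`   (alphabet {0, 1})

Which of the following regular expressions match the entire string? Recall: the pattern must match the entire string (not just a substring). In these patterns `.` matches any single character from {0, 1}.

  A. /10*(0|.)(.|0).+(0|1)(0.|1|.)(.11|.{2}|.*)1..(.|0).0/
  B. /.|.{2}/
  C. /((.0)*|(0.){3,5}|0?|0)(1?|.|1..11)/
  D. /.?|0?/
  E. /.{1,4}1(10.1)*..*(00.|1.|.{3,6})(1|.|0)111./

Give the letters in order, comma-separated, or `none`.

A

A → match
B → no match
C → no match
D → no match
E → no match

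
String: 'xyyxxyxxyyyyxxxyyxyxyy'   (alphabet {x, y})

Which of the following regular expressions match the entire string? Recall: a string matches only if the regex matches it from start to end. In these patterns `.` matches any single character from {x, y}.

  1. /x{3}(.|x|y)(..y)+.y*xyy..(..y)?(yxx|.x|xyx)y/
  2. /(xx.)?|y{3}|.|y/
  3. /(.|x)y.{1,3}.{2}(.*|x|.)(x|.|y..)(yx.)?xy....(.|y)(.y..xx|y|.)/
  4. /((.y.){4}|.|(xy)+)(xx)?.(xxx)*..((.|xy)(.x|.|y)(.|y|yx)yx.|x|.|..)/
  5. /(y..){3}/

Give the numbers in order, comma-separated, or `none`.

1 → no match
2 → no match
3 → match
4 → no match
5 → no match — must start with 'y'

3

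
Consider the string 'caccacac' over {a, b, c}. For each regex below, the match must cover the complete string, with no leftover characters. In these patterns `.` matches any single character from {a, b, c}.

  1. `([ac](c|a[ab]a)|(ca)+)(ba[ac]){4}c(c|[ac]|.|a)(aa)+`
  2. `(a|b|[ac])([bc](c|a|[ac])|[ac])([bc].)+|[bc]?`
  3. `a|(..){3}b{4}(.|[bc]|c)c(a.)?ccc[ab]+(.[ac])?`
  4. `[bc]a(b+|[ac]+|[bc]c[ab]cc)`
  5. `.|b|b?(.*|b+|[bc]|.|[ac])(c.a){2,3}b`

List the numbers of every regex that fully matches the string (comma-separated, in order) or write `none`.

4

1 → no match — must end with 'aa'
2 → no match
3 → no match
4 → match
5 → no match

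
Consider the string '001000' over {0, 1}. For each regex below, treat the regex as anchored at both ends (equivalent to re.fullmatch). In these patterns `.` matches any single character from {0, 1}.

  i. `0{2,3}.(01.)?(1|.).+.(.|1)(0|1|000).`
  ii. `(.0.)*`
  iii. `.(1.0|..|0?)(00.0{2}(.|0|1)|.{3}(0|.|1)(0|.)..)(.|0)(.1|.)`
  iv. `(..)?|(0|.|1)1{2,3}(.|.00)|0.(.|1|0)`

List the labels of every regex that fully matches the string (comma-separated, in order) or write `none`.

i → no match
ii → match
iii → no match
iv → no match

ii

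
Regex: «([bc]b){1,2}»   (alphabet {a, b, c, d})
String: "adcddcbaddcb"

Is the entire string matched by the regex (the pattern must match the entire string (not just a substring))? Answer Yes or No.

No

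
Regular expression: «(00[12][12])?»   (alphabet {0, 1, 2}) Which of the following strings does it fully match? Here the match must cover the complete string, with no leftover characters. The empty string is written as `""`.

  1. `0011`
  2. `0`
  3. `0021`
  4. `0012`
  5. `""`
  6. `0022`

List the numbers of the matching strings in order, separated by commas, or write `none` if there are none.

1 → match
2 → no match
3 → match
4 → match
5 → match
6 → match

1, 3, 4, 5, 6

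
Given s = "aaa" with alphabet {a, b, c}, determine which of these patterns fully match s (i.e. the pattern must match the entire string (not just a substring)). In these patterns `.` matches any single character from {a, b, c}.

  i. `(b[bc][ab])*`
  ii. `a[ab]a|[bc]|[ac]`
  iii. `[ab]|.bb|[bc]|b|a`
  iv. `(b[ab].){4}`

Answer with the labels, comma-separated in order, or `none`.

ii

i → no match
ii → match
iii → no match
iv → no match — must start with "b"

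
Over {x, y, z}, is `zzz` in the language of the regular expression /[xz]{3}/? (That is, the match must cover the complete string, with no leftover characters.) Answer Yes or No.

Yes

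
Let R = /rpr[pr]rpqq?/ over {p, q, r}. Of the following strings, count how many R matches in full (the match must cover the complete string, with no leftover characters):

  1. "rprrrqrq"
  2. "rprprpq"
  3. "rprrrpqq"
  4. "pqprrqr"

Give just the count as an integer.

2

1 → no match
2 → match
3 → match
4 → no match — must start with "rpr"
Total matched: 2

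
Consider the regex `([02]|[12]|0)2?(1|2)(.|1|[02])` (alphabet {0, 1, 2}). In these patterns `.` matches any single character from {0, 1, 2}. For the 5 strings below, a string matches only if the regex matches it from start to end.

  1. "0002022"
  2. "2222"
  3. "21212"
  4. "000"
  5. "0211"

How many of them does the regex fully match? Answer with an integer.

2

1 → no match
2 → match
3 → no match
4 → no match
5 → match
Total matched: 2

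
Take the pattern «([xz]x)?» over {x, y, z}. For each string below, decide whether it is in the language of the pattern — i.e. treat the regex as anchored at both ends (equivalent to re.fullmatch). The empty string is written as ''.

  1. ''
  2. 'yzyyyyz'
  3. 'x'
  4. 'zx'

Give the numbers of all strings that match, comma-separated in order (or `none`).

1, 4

1 → match
2 → no match
3 → no match
4 → match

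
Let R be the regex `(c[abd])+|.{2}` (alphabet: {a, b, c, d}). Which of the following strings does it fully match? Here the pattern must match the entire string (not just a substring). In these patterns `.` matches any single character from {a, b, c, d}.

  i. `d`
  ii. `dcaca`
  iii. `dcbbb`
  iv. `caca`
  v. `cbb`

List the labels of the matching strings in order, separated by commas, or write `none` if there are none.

iv

i → no match
ii → no match
iii → no match
iv → match
v → no match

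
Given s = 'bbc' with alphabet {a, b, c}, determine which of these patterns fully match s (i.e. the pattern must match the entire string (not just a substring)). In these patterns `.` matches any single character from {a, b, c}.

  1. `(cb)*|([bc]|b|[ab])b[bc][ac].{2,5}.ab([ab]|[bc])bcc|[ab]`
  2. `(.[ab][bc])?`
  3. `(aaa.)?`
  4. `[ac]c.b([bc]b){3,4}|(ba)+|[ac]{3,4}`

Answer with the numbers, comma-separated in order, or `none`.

1 → no match
2 → match
3 → no match
4 → no match

2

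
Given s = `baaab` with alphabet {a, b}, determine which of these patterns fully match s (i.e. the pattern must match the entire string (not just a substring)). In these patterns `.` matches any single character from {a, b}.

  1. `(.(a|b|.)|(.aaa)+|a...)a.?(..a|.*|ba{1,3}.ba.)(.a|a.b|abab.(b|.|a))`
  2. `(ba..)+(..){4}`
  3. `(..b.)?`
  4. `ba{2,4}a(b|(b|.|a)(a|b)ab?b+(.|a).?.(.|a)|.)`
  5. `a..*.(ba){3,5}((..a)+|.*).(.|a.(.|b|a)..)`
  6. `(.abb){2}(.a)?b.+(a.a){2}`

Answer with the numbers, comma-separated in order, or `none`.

4

1 → no match
2 → no match
3 → no match
4 → match
5 → no match — must start with `a`
6 → no match — must end with `a`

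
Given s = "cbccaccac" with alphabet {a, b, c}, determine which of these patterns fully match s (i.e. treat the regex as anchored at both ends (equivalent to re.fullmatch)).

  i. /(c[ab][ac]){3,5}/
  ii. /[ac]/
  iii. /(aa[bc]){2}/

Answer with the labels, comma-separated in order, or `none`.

i → match
ii → no match
iii → no match — must start with "aa"

i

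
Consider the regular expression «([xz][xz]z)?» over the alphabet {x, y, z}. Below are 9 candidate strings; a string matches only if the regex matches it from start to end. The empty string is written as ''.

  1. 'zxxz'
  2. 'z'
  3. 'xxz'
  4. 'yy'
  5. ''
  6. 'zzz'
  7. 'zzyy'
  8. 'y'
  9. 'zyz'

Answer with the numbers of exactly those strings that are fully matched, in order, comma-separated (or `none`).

3, 5, 6

1. 'zxxz' → no match
2. 'z' → no match
3. 'xxz' → match
4. 'yy' → no match
5. '' → match
6. 'zzz' → match
7. 'zzyy' → no match
8. 'y' → no match
9. 'zyz' → no match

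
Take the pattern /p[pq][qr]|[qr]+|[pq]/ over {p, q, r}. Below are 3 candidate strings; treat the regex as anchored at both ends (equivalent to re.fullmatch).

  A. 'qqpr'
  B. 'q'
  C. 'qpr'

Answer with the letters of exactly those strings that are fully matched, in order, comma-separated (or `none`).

A. 'qqpr' → no match
B. 'q' → match
C. 'qpr' → no match

B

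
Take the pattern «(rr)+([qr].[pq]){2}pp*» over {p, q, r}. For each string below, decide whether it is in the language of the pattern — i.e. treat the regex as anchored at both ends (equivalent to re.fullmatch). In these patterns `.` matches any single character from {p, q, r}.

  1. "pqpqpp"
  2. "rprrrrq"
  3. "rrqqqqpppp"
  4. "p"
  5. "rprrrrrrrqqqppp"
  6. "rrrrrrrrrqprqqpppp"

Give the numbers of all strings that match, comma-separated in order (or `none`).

1 → no match — must start with "rr"
2 → no match — must start with "rr"
3 → match
4 → no match — must start with "rr"
5 → no match — must start with "rr"
6 → match

3, 6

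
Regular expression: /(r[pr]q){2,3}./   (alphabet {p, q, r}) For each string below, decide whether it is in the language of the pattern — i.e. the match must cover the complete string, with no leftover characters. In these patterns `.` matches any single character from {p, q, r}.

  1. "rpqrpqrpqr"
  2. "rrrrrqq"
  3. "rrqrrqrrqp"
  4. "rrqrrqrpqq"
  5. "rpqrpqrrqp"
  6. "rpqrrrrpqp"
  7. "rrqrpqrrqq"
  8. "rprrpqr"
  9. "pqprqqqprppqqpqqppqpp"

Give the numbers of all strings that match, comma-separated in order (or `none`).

1 → match
2 → no match
3 → match
4 → match
5 → match
6 → no match
7 → match
8 → no match
9 → no match — must start with "r"

1, 3, 4, 5, 7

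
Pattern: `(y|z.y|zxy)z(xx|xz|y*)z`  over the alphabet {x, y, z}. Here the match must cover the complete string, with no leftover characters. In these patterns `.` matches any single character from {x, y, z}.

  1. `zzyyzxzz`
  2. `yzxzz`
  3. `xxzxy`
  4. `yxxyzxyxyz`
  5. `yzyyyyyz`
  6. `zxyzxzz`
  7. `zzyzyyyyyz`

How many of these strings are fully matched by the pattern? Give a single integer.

1 → no match
2 → match
3 → no match — must end with `z`
4 → no match
5 → match
6 → match
7 → match
Total matched: 4

4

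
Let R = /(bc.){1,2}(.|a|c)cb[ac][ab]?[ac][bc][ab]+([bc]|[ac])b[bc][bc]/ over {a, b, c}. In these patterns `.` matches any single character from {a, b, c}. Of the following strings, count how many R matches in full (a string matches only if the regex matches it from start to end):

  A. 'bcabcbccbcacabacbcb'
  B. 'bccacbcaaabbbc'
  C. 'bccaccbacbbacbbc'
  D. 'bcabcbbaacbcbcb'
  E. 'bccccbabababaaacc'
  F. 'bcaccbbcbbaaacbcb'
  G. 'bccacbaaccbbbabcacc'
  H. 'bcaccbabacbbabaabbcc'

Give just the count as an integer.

A → match
B → no match
C → no match
D → no match
E → no match
F → no match
G → no match
H → match
Total matched: 2

2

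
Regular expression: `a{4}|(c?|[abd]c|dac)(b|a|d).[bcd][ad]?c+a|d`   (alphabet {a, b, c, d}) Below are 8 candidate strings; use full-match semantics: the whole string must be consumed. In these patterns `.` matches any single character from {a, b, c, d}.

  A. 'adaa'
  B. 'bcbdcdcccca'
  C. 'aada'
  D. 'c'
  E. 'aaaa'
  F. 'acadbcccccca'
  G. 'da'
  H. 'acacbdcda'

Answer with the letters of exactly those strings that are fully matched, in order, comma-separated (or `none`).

B, E, F

A → no match
B → match
C → no match
D → no match
E → match
F → match
G → no match
H → no match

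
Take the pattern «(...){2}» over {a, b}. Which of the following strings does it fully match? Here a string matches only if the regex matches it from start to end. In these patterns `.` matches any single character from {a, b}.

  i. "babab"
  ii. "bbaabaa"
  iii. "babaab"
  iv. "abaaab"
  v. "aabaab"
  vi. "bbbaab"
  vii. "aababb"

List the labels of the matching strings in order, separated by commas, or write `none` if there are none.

i → no match
ii → no match
iii → match
iv → match
v → match
vi → match
vii → match

iii, iv, v, vi, vii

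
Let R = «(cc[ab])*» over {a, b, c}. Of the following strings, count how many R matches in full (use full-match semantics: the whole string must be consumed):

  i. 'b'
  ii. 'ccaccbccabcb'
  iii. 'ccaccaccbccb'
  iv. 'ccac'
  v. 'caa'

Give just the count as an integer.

i → no match
ii → no match
iii → match
iv → no match
v → no match
Total matched: 1

1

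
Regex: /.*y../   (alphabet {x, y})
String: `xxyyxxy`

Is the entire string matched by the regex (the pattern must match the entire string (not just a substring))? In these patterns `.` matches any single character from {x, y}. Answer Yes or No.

No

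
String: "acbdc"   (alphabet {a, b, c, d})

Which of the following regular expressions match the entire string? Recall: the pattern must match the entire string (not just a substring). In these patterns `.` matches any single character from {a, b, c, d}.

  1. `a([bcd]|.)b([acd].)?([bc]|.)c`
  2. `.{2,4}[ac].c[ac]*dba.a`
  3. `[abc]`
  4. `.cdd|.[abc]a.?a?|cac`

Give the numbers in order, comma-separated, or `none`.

1 → match
2 → no match — must end with "a"
3 → no match
4 → no match

1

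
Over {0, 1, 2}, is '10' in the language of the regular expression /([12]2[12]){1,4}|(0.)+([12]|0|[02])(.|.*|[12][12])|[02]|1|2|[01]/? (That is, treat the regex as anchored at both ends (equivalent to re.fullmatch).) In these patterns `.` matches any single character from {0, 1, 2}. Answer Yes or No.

No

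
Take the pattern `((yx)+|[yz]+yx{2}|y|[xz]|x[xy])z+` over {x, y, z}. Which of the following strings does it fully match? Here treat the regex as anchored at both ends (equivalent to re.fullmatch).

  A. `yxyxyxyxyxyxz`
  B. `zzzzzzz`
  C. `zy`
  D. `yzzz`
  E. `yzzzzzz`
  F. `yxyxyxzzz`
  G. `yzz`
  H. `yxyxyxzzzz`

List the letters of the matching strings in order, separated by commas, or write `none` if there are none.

A → match
B. `zzzzzzz` → match
C. `zy` → no match — must end with `z`
D. `yzzz` → match
E. `yzzzzzz` → match
F. `yxyxyxzzz` → match
G. `yzz` → match
H. `yxyxyxzzzz` → match

A, B, D, E, F, G, H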